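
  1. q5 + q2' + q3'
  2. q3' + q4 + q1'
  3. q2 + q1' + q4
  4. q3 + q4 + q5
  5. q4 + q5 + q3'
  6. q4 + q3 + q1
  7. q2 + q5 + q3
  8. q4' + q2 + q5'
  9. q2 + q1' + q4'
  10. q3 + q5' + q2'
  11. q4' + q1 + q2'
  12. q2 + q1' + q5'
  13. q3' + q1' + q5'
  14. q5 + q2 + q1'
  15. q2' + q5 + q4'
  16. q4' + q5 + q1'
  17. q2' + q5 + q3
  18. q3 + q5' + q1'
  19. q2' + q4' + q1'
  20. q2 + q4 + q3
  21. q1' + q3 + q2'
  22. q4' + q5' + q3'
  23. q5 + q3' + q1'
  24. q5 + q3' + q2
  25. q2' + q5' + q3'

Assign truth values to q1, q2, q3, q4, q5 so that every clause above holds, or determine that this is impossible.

Case q5 = 1:
Case q4 = 0:
Case q3 = 1:
(q1') alone gives q1 = 0.
(q2') alone gives q2 = 0.
Every clause now holds.

q1=0, q2=0, q3=1, q4=0, q5=1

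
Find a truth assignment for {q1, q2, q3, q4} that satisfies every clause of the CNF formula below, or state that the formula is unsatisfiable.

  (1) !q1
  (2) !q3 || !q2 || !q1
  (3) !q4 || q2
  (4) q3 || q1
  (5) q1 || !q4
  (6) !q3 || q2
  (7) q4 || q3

The clause (!q1) is unit, so q1 = false.
The clause (q3) is unit, so q3 = true.
The clause (!q4) is unit, so q4 = false.
The clause (q2) is unit, so q2 = true.
All clauses are satisfied.

q1: false; q2: true; q3: true; q4: false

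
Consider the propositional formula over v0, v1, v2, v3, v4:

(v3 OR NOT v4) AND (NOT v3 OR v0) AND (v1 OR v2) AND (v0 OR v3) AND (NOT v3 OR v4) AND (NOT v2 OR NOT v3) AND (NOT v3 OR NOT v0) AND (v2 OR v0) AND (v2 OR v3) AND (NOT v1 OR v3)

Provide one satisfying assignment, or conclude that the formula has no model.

Suppose v3 = false.
From the singleton clause (NOT v4), v4 = false.
From the singleton clause (v0), v0 = true.
From the singleton clause (v2), v2 = true.
From the singleton clause (NOT v1), v1 = false.
Every clause now holds.

v0=true, v1=false, v2=true, v3=false, v4=false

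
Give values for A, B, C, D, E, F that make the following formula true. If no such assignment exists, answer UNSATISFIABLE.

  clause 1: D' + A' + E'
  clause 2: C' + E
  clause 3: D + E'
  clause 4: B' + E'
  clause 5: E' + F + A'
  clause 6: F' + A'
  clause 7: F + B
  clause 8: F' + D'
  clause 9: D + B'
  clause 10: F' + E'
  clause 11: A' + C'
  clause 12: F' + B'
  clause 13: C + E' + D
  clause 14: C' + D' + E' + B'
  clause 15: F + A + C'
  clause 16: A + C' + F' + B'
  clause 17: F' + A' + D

A=0; B=0; C=0; D=0; E=0; F=1

Branch on C: set C = 0.
Branch on D: set D = 0.
The clause (E') is unit, so E = 0.
The clause (B') is unit, so B = 0.
The clause (F) is unit, so F = 1.
The clause (A') is unit, so A = 0.
Every clause now holds.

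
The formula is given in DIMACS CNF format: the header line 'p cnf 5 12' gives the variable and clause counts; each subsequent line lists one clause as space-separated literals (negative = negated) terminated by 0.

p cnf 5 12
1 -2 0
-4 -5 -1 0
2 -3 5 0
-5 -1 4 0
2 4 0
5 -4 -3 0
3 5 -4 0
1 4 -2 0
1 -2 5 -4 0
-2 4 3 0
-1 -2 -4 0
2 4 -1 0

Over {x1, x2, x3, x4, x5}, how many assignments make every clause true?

There are 2^5 = 32 truth assignments over (x1, x2, x3, x4, x5).
Split on x4. With x4 = True, the clauses containing x4 are satisfied and ¬x4 drops from the rest; 2 of the 2^4 = 16 assignments to the other variables satisfy what remains.
With x4 = False, by the same count on the reduced clause set, 1 assignment works.
Total: 2 + 1 = 3.

3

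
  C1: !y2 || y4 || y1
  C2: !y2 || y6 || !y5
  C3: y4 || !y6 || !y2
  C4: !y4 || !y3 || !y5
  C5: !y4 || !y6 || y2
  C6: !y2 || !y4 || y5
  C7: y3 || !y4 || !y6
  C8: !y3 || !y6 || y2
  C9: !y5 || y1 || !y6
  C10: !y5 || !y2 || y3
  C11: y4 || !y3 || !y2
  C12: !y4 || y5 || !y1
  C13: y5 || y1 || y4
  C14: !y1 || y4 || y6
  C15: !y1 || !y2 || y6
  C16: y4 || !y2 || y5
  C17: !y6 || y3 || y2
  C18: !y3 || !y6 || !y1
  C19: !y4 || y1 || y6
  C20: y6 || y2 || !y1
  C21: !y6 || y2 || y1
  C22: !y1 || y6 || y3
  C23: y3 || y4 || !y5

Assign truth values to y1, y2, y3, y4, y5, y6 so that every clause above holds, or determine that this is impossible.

y1=false; y2=false; y3=true; y4=false; y5=true; y6=false

Suppose y2 = false.
Suppose y4 = false.
Suppose y3 = true.
Unit clause (!y6) forces y6 = false.
Unit clause (!y1) forces y1 = false.
Unit clause (y5) forces y5 = true.
This assignment satisfies each clause.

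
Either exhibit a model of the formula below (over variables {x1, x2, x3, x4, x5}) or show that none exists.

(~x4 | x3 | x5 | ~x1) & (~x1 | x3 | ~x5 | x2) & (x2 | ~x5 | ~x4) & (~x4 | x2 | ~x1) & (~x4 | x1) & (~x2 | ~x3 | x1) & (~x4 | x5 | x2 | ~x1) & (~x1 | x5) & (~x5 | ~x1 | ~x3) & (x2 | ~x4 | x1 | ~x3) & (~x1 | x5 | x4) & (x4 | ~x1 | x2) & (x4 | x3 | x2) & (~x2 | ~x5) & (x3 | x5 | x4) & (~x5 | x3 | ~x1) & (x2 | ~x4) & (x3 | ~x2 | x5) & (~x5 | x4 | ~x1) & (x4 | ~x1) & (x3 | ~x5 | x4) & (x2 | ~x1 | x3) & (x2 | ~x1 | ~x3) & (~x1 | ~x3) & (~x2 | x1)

x1: 0; x2: 0; x3: 1; x4: 0; x5: 0

Try x4 = 0.
(~x1) alone gives x1 = 0.
(~x2) alone gives x2 = 0.
(x3) alone gives x3 = 1.
Every clause is now satisfied; x5 is unconstrained.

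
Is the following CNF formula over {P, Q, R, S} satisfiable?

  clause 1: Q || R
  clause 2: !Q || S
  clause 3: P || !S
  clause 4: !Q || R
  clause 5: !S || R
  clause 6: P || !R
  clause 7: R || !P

Case Q = true:
The clause (S) is unit, so S = true.
The clause (P) is unit, so P = true.
The clause (R) is unit, so R = true.
This assignment satisfies each clause.
A satisfying assignment: P: true; Q: true; R: true; S: true.

Yes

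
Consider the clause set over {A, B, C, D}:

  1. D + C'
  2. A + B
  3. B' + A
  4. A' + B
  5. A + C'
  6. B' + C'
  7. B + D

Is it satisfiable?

Case D = 1:
Case A = 1:
Unit clause (B) forces B = 1.
Unit clause (C') forces C = 0.
This assignment satisfies each clause.
A satisfying assignment: A: 1, B: 1, C: 0, D: 1.

Satisfiable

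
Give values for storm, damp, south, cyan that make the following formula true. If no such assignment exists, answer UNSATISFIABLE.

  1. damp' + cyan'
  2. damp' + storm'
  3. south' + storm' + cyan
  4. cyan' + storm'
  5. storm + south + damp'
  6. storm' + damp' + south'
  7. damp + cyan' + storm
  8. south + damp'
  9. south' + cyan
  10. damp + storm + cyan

storm ↦ 1,  damp ↦ 0,  south ↦ 0,  cyan ↦ 0

Suppose damp = 0.
Suppose cyan = 0.
Unit clause (south') forces south = 0.
Unit clause (storm) forces storm = 1.
Every clause now holds.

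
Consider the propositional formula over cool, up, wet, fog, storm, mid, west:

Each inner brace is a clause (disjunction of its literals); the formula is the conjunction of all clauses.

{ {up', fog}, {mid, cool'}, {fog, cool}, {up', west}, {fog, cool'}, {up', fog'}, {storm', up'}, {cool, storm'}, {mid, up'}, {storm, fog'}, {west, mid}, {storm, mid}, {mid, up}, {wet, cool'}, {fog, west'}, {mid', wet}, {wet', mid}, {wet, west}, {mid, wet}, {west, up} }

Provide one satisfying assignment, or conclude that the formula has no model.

cool ↦ 1; up ↦ 0; wet ↦ 1; fog ↦ 1; storm ↦ 1; mid ↦ 1; west ↦ 1

Suppose up = 0.
(mid) alone gives mid = 1.
(wet) alone gives wet = 1.
(west) alone gives west = 1.
(fog) alone gives fog = 1.
(storm) alone gives storm = 1.
(cool) alone gives cool = 1.
All clauses are satisfied.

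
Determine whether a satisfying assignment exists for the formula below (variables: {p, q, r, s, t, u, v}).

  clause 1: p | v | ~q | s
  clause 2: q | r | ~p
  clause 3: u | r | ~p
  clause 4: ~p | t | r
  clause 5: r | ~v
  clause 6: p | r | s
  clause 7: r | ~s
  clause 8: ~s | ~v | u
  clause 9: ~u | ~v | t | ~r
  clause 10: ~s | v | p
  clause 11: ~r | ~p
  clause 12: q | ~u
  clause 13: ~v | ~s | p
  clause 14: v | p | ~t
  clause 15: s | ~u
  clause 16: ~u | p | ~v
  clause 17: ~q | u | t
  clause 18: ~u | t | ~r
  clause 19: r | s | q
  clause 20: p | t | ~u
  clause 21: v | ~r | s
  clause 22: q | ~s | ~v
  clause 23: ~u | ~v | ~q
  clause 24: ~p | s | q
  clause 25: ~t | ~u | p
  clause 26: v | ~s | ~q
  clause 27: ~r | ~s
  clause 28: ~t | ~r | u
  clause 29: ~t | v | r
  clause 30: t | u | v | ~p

Try r = 1.
The clause (~p) is unit, so p = 0.
The clause (~s) is unit, so s = 0.
The clause (~u) is unit, so u = 0.
The clause (v) is unit, so v = 1.
The clause (~t) is unit, so t = 0.
The clause (~q) is unit, so q = 0.
This assignment satisfies each clause.
A satisfying assignment: p: 0, q: 0, r: 1, s: 0, t: 0, u: 0, v: 1.

Satisfiable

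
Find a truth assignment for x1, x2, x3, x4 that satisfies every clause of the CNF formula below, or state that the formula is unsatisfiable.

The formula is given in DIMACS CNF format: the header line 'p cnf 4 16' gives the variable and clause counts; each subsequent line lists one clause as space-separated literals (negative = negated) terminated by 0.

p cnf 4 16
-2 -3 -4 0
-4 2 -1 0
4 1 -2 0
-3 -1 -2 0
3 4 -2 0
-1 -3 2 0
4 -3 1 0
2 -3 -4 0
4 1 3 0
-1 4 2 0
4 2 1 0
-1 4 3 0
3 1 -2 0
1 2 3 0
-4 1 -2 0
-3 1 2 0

Suppose x2 = True.
Suppose x3 = False.
(x4) alone gives x4 = True.
(x1) alone gives x1 = True.
This assignment satisfies each clause.

x1 ↦ True; x2 ↦ True; x3 ↦ False; x4 ↦ True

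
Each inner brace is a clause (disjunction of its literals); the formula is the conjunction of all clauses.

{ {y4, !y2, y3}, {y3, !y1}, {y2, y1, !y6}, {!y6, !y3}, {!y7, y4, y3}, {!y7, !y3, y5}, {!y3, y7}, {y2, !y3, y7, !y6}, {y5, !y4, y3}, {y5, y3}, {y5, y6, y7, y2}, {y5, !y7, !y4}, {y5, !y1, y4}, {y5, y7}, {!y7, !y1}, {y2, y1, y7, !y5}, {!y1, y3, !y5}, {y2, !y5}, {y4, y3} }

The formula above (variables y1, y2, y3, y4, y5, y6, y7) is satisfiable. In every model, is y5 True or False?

Suppose y5 = false.
From the singleton clause (y3), y3 = true.
From the singleton clause (!y6), y6 = false.
From the singleton clause (!y7), y7 = false.
Now (y7) is unsatisfied and unit — conflict.
So every satisfying assignment has y5 = True.

True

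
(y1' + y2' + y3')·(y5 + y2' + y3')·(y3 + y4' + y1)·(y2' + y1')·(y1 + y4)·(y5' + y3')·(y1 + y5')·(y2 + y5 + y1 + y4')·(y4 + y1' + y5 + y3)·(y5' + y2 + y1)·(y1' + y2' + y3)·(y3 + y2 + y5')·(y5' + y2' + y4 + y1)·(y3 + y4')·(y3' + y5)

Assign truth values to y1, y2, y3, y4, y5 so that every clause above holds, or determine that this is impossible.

Branch on y2: set y2 = 0.
Branch on y1: set y1 = 1.
Branch on y5: set y5 = 0.
From the singleton clause (y3'), y3 = 0.
From the singleton clause (y4), y4 = 1.
Now (y4') is unsatisfied and unit — conflict.
Undo y5 and try y5 = 1.
From the singleton clause (y3'), y3 = 0.
Now (y3) is unsatisfied and unit — conflict.
Either choice for y5 ends in contradiction.
Undo y1 and try y1 = 0.
From the singleton clause (y4), y4 = 1.
From the singleton clause (y3), y3 = 1.
From the singleton clause (y5'), y5 = 0.
Now (y5) is unsatisfied and unit — conflict.
Either choice for y1 ends in contradiction.
Undo y2 and try y2 = 1.
From the singleton clause (y1'), y1 = 0.
From the singleton clause (y4), y4 = 1.
From the singleton clause (y3), y3 = 1.
From the singleton clause (y5), y5 = 1.
Now (y5') is unsatisfied and unit — conflict.
Either choice for y2 ends in contradiction.

UNSATISFIABLE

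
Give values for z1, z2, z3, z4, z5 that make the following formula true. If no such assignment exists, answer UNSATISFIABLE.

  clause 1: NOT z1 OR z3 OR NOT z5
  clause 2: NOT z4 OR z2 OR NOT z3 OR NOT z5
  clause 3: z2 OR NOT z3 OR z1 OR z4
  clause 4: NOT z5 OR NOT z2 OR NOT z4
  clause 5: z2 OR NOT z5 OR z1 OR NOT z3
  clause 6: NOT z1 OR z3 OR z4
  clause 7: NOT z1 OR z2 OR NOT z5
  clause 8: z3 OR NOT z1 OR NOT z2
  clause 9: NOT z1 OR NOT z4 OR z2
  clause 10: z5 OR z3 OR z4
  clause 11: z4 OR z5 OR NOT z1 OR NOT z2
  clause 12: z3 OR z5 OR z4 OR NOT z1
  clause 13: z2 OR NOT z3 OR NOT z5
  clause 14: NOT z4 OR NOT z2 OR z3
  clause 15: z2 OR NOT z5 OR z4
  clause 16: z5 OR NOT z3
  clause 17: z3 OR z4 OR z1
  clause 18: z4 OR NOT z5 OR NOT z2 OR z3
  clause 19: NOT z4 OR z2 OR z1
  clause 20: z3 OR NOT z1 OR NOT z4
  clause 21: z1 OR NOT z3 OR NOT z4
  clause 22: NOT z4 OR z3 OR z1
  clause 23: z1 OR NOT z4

Branch on z5: set z5 = true.
Branch on z1: set z1 = false.
From the singleton clause (NOT z4), z4 = false.
From the singleton clause (z2), z2 = true.
From the singleton clause (z3), z3 = true.
All clauses are satisfied.

z1 ↦ false, z2 ↦ true, z3 ↦ true, z4 ↦ false, z5 ↦ true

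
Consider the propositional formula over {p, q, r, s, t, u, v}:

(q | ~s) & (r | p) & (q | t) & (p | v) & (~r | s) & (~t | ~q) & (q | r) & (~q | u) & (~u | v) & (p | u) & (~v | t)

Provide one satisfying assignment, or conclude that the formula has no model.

UNSATISFIABLE

Case q = 1:
The clause (~t) is unit, so t = 0.
The clause (u) is unit, so u = 1.
The clause (v) is unit, so v = 1.
Now (~v) is unsatisfied and unit — conflict.
Undo q and try q = 0.
The clause (~s) is unit, so s = 0.
The clause (t) is unit, so t = 1.
The clause (~r) is unit, so r = 0.
Now (r) is unsatisfied and unit — conflict.
Neither q = 1 nor q = 0 works.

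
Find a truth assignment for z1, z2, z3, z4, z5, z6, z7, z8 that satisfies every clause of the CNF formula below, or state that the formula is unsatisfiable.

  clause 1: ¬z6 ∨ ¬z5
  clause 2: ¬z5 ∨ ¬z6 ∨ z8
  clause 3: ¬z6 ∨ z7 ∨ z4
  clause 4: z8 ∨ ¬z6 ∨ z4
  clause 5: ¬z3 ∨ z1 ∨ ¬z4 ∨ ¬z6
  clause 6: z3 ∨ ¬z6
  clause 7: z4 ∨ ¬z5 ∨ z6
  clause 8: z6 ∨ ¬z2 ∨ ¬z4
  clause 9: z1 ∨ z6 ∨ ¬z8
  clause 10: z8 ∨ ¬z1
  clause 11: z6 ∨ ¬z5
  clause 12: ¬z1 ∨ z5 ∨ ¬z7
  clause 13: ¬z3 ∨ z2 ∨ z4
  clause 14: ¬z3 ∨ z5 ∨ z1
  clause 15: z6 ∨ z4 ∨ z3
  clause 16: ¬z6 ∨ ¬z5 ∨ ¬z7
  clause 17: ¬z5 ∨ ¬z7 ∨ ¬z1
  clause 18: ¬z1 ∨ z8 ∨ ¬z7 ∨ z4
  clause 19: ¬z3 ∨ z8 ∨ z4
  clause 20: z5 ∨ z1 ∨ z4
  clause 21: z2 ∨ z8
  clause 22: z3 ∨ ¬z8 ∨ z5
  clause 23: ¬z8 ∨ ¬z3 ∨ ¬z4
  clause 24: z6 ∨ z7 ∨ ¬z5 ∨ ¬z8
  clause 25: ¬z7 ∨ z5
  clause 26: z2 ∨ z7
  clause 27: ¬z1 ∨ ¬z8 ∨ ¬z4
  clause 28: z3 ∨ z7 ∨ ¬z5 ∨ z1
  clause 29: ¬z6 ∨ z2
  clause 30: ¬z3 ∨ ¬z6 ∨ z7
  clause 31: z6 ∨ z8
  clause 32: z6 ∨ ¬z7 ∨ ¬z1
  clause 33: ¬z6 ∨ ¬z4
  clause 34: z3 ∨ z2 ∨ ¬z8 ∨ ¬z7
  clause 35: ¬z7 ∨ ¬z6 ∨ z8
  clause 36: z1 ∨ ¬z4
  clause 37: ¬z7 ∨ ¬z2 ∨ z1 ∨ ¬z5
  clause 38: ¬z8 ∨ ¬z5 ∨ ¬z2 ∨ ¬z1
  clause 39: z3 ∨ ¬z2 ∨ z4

z1=True, z2=True, z3=True, z4=False, z5=False, z6=False, z7=False, z8=True

Try z6 = False.
The clause (¬z5) is unit, so z5 = False.
The clause (¬z7) is unit, so z7 = False.
The clause (z2) is unit, so z2 = True.
The clause (¬z4) is unit, so z4 = False.
The clause (z3) is unit, so z3 = True.
The clause (z1) is unit, so z1 = True.
The clause (z8) is unit, so z8 = True.
Every clause now holds.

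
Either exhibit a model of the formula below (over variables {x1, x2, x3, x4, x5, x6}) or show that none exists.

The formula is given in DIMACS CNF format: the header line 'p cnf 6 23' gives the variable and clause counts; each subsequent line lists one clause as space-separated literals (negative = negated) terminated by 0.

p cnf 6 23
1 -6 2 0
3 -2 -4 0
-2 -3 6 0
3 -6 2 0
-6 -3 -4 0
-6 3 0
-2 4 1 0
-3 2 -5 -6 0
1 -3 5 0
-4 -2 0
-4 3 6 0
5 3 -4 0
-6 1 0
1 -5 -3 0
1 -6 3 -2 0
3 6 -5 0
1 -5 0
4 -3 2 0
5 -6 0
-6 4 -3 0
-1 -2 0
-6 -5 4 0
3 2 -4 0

x1=False; x2=False; x3=False; x4=False; x5=False; x6=False

Case x6 = False:
Case x2 = False:
Case x4 = False:
The clause (¬x3) is unit, so x3 = False.
The clause (¬x5) is unit, so x5 = False.
All clauses hold; x1 can take either value.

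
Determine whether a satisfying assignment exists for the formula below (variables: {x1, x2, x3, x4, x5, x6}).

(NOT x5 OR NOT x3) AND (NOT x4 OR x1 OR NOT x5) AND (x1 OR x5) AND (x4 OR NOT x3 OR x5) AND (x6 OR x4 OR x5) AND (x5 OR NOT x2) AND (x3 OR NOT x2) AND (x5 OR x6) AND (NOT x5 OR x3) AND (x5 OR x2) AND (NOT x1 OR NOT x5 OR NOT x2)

Suppose x5 = false.
The clause (x1) is unit, so x1 = true.
The clause (NOT x2) is unit, so x2 = false.
That conflicts with the unit clause (x2).
Undo x5 and try x5 = true.
The clause (NOT x3) is unit, so x3 = false.
That conflicts with the unit clause (x3).
Both values of x5 lead to a conflict.
No assignment satisfies every clause.

No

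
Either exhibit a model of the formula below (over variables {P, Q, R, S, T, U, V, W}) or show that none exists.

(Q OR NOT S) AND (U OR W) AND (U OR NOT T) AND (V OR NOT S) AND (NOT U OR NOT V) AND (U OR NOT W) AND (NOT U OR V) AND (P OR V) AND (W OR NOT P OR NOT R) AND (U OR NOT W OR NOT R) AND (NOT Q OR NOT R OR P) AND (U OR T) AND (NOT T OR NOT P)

UNSATISFIABLE

Try Q = true.
Try U = true.
Unit clause (NOT V) forces V = false.
But (V) is also a unit clause — contradiction.
Undo U and try U = false.
Unit clause (W) forces W = true.
But (NOT W) is also a unit clause — contradiction.
Either choice for U ends in contradiction.
Undo Q and try Q = false.
Unit clause (NOT S) forces S = false.
Try U = true.
Unit clause (NOT V) forces V = false.
But (V) is also a unit clause — contradiction.
Undo U and try U = false.
Unit clause (W) forces W = true.
But (NOT W) is also a unit clause — contradiction.
Either choice for U ends in contradiction.
Either choice for Q ends in contradiction.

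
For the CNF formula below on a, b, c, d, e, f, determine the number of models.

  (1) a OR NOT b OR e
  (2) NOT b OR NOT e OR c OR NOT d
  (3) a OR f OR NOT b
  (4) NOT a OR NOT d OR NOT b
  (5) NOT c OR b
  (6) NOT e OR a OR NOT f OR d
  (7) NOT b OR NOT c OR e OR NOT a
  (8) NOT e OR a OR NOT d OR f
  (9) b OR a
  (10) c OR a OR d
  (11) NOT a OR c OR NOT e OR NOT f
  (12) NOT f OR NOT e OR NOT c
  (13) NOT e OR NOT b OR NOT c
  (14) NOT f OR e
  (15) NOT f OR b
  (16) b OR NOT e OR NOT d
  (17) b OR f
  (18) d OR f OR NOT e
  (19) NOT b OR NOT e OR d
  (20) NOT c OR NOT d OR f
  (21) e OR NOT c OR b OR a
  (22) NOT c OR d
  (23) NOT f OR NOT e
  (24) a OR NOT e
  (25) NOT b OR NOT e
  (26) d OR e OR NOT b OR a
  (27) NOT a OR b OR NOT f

There are 2^6 = 64 truth assignments over (a, b, c, d, e, f).
Split on a. With a = true, the clauses containing a are satisfied and NOT a drops from the rest; 1 of the 2^5 = 32 assignments to the other variables satisfy what remains.
With a = false, by the same count on the reduced clause set, 0 assignments work.
Total: 1 + 0 = 1.

1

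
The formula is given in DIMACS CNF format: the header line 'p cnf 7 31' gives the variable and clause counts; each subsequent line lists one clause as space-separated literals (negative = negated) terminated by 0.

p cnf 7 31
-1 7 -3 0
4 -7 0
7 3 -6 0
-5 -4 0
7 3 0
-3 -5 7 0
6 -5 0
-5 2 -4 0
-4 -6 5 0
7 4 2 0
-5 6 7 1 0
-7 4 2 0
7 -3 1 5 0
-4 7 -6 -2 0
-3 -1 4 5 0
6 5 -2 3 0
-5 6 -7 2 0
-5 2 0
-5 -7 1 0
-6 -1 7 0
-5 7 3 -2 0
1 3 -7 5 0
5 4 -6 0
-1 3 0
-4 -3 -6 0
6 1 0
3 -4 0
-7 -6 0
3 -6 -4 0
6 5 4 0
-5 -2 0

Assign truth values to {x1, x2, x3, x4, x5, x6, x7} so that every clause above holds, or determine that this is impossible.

Try x4 = True.
(¬x5) alone gives x5 = False.
(¬x6) alone gives x6 = False.
(x1) alone gives x1 = True.
(x3) alone gives x3 = True.
(x7) alone gives x7 = True.
Every clause is now satisfied; x2 is unconstrained.

x1=True,  x2=True,  x3=True,  x4=True,  x5=False,  x6=False,  x7=True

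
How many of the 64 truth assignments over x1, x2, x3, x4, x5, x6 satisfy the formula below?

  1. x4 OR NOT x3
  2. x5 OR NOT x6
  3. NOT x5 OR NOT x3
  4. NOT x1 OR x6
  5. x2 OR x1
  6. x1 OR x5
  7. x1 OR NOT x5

4

There are 2^6 = 64 truth assignments over (x1, x2, x3, x4, x5, x6).
Split on x3. With x3 = true, the clauses containing x3 are satisfied and NOT x3 drops from the rest; 0 of the 2^5 = 32 assignments to the other variables satisfy what remains.
With x3 = false, by the same count on the reduced clause set, 4 assignments work.
Total: 0 + 4 = 4.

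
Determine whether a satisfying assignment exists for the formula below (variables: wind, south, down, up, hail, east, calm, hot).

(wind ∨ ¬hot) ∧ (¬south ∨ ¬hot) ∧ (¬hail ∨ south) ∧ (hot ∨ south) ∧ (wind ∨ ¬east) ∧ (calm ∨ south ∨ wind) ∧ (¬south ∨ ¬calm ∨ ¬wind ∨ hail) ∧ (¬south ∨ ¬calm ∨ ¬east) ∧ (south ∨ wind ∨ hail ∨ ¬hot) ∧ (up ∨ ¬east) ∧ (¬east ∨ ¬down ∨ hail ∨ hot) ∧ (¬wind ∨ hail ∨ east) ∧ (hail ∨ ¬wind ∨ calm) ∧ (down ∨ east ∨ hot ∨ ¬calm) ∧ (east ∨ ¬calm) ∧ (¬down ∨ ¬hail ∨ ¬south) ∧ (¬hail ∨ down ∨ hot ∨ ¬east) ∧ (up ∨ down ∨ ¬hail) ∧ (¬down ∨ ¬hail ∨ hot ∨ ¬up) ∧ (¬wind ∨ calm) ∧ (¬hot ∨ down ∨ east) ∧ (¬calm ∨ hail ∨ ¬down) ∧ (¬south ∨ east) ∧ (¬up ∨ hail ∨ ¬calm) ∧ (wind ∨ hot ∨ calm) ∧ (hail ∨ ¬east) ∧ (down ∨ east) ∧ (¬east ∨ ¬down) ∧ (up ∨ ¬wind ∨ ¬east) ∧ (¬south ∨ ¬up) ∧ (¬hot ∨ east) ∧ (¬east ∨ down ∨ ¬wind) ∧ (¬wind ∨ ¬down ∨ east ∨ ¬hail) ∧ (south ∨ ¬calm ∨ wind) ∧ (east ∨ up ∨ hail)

Unsatisfiable

Try wind = True.
(calm) alone gives calm = True.
(east) alone gives east = True.
(¬south) alone gives south = False.
(¬hail) alone gives hail = False.
But (hail) is also a unit clause — contradiction.
So wind must be the other value — set wind = False.
(¬hot) alone gives hot = False.
(south) alone gives south = True.
(¬east) alone gives east = False.
But (east) is also a unit clause — contradiction.
Neither wind = True nor wind = False works.
No assignment satisfies every clause.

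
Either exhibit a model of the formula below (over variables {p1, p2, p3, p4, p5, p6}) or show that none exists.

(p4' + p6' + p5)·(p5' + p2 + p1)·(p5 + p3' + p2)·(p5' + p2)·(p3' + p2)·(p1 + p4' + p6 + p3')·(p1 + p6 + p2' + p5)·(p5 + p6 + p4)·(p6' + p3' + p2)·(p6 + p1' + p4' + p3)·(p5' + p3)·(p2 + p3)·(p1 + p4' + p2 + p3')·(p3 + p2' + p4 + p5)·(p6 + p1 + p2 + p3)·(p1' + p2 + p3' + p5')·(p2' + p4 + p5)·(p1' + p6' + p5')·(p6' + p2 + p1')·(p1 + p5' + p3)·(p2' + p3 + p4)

p1: 1,  p2: 1,  p3: 1,  p4: 0,  p5: 1,  p6: 0

Try p5 = 1.
From the singleton clause (p2), p2 = 1.
From the singleton clause (p3), p3 = 1.
Try p1 = 1.
From the singleton clause (p6'), p6 = 0.
All clauses hold; p4 can take either value.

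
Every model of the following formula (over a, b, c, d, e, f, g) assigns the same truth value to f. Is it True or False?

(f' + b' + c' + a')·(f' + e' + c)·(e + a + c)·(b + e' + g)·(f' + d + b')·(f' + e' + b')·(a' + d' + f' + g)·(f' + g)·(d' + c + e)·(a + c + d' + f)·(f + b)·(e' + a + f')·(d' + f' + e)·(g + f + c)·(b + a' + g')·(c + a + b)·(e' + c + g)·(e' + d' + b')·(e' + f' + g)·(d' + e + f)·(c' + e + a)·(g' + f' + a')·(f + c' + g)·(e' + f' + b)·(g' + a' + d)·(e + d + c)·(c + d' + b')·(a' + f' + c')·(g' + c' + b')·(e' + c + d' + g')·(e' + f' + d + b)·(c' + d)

False

Suppose f = 1.
From the singleton clause (g), g = 1.
From the singleton clause (a'), a = 0.
From the singleton clause (e'), e = 0.
From the singleton clause (c), c = 1.
But (c') is also a unit clause — contradiction.
So every satisfying assignment has f = False.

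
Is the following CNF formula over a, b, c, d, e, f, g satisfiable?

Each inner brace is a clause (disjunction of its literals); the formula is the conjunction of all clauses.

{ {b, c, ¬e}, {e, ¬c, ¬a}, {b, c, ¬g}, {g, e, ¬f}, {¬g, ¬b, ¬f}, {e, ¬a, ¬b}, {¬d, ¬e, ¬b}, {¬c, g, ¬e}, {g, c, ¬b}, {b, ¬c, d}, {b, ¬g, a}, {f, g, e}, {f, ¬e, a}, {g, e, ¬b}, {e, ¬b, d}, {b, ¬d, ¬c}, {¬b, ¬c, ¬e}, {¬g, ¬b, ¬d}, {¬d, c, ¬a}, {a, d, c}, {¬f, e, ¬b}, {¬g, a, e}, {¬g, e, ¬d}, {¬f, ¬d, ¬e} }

Case b = True:
Case g = True:
(¬f) alone gives f = False.
(¬d) alone gives d = False.
(e) alone gives e = True.
(a) alone gives a = True.
(¬c) alone gives c = False.
This assignment satisfies each clause.
A satisfying assignment: a: True,  b: True,  c: False,  d: False,  e: True,  f: False,  g: True.

Yes, satisfiable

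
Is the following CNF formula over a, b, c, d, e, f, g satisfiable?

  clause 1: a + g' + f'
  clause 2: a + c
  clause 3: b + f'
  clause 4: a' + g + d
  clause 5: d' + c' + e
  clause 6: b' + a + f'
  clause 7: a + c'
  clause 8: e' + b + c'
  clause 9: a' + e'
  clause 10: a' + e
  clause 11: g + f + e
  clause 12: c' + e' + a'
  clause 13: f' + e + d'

No

Suppose a = 1.
Unit clause (e') forces e = 0.
That conflicts with the unit clause (e).
Backtrack on a: now try a = 0.
Unit clause (c) forces c = 1.
That conflicts with the unit clause (c').
Either choice for a ends in contradiction.
No assignment satisfies every clause.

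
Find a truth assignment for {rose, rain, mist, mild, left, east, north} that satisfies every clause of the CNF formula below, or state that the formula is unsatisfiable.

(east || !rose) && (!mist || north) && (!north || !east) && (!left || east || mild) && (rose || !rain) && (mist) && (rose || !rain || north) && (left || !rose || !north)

rose=false,  rain=false,  mist=true,  mild=false,  left=false,  east=false,  north=true

Unit clause (mist) forces mist = true.
Unit clause (north) forces north = true.
Unit clause (!east) forces east = false.
Unit clause (!rose) forces rose = false.
Unit clause (!rain) forces rain = false.
Branch on left: set left = false.
Every clause is now satisfied; mild is unconstrained.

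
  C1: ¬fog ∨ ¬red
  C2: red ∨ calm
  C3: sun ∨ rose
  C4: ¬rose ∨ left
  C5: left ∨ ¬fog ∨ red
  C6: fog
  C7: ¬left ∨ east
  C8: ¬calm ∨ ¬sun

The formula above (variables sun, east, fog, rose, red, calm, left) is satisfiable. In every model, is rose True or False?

Suppose rose = False.
The clause (sun) is unit, so sun = True.
The clause (fog) is unit, so fog = True.
The clause (¬red) is unit, so red = False.
The clause (calm) is unit, so calm = True.
That conflicts with the unit clause (¬calm).
So every satisfying assignment has rose = True.

True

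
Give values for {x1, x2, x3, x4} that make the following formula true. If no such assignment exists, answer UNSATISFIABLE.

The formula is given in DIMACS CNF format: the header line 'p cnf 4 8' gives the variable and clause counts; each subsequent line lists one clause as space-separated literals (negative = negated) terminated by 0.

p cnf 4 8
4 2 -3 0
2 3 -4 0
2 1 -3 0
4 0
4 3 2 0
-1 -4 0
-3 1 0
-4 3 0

UNSATISFIABLE

(x4) alone gives x4 = True.
(¬x1) alone gives x1 = False.
(¬x3) alone gives x3 = False.
That conflicts with the unit clause (x3).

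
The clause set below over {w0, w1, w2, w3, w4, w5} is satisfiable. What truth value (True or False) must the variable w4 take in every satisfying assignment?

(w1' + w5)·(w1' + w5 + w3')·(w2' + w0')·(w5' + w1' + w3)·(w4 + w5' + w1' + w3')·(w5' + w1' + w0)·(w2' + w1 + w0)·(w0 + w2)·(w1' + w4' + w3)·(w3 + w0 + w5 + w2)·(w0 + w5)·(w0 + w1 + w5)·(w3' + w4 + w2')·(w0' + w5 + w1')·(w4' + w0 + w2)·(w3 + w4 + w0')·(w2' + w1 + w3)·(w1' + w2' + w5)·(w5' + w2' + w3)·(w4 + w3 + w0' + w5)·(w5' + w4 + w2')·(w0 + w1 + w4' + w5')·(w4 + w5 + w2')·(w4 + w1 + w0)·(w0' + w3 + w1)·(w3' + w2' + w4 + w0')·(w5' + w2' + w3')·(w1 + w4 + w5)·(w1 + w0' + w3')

True

Suppose w4 = 0.
Try w1 = 0.
From the singleton clause (w0), w0 = 1.
From the singleton clause (w2'), w2 = 0.
From the singleton clause (w3), w3 = 1.
Now (w3') is unsatisfied and unit — conflict.
Undo w1 and try w1 = 1.
From the singleton clause (w5), w5 = 1.
From the singleton clause (w3), w3 = 1.
Now (w3') is unsatisfied and unit — conflict.
Either choice for w1 ends in contradiction.
So every satisfying assignment has w4 = True.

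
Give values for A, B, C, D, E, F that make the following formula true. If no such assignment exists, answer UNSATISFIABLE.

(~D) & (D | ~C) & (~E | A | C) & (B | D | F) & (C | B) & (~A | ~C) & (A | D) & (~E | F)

A ↦ 1,  B ↦ 1,  C ↦ 0,  D ↦ 0,  E ↦ 0,  F ↦ 0

From the singleton clause (~D), D = 0.
From the singleton clause (~C), C = 0.
From the singleton clause (B), B = 1.
From the singleton clause (A), A = 1.
Try E = 0.
All clauses hold; F can take either value.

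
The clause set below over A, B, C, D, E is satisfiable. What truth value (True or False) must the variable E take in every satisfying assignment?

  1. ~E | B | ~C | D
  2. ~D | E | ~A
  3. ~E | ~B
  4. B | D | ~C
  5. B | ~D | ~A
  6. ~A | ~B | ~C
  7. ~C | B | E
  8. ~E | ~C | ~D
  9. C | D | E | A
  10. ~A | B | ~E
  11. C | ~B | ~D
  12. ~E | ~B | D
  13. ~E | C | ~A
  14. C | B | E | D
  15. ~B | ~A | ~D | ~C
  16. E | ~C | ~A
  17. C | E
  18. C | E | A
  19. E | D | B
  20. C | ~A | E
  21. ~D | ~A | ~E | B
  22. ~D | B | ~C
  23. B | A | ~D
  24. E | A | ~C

Suppose E = 0.
Unit clause (C) forces C = 1.
Unit clause (B) forces B = 1.
Unit clause (~A) forces A = 0.
But (A) is also a unit clause — contradiction.
So every satisfying assignment has E = True.

True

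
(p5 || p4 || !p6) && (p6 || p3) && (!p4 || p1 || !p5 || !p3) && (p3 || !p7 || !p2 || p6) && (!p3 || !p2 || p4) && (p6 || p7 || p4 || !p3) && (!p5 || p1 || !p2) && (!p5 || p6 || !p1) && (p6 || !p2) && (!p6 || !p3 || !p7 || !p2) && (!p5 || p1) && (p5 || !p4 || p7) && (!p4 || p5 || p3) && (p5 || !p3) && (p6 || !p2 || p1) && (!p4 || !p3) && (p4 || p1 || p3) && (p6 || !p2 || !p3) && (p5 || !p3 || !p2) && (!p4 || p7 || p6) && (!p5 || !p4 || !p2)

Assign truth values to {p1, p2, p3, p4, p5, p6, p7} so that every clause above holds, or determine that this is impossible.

p1=true,  p2=true,  p3=false,  p4=false,  p5=true,  p6=true,  p7=true

Case p6 = true:
Case p5 = true:
From the singleton clause (p1), p1 = true.
Case p4 = false:
Case p3 = false:
Every clause is now satisfied; p2, p7 are unconstrained.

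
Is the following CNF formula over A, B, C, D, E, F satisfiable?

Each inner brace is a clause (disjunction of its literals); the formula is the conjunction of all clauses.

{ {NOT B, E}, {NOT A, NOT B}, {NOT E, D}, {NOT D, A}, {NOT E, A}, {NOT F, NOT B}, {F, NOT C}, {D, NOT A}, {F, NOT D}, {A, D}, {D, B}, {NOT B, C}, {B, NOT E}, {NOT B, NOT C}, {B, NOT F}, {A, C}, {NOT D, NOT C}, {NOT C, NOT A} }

Try B = false.
From the singleton clause (D), D = true.
From the singleton clause (A), A = true.
From the singleton clause (F), F = true.
But (NOT F) is also a unit clause — contradiction.
That branch fails; take B = true instead.
From the singleton clause (E), E = true.
From the singleton clause (NOT A), A = false.
But (A) is also a unit clause — contradiction.
Either choice for B ends in contradiction.
No assignment satisfies every clause.

No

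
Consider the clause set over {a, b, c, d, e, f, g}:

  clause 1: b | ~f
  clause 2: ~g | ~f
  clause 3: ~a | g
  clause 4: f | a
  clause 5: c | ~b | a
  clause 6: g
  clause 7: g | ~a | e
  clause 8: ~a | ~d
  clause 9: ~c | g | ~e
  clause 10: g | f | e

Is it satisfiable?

Satisfiable

Unit clause (g) forces g = 1.
Unit clause (~f) forces f = 0.
Unit clause (a) forces a = 1.
Unit clause (~d) forces d = 0.
All clauses hold; b, c, e can take either value.
A satisfying assignment: a=1,  b=0,  c=0,  d=0,  e=0,  f=0,  g=1.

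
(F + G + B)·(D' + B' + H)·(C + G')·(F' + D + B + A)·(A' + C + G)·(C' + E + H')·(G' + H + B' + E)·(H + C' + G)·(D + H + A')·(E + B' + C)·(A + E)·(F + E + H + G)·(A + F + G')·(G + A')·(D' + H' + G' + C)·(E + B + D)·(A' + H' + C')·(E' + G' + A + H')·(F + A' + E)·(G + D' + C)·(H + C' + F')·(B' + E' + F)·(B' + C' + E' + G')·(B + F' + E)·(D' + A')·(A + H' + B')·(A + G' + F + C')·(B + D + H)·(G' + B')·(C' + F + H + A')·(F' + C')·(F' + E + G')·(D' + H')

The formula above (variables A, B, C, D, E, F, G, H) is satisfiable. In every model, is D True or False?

Suppose D = 1.
Unit clause (A') forces A = 0.
Unit clause (E) forces E = 1.
Unit clause (H') forces H = 0.
Unit clause (B') forces B = 0.
Branch on F: set F = 1.
Unit clause (C') forces C = 0.
Unit clause (G') forces G = 0.
Now (G) is unsatisfied and unit — conflict.
So F must be the other value — set F = 0.
Unit clause (G) forces G = 1.
Now (G') is unsatisfied and unit — conflict.
Both values of F lead to a conflict.
So every satisfying assignment has D = False.

False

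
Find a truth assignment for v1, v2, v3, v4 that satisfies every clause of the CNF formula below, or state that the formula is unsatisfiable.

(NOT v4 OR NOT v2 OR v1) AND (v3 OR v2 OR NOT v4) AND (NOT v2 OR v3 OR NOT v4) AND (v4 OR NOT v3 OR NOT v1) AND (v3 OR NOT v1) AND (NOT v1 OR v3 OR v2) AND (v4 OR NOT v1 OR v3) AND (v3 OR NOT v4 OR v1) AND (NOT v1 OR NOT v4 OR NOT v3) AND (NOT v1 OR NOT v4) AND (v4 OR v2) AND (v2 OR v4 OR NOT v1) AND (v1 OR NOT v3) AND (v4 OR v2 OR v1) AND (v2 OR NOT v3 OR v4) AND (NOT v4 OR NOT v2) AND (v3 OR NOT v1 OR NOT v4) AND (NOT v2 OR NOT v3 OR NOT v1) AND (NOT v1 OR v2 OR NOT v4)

v1=false, v2=true, v3=false, v4=false

Case v3 = false:
(NOT v1) alone gives v1 = false.
(NOT v4) alone gives v4 = false.
(v2) alone gives v2 = true.
This assignment satisfies each clause.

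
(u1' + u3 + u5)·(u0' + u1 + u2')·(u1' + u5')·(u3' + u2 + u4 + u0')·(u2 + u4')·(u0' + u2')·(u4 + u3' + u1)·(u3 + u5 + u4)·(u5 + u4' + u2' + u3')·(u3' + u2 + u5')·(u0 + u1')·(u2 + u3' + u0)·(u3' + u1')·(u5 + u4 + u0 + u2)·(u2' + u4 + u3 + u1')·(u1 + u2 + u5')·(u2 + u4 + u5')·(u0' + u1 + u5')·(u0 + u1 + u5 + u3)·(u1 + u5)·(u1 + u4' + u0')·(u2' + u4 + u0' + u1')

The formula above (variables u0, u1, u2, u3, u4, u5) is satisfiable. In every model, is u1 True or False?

Suppose u1 = 1.
(u5') alone gives u5 = 0.
(u3) alone gives u3 = 1.
But (u3') is also a unit clause — contradiction.
So every satisfying assignment has u1 = False.

False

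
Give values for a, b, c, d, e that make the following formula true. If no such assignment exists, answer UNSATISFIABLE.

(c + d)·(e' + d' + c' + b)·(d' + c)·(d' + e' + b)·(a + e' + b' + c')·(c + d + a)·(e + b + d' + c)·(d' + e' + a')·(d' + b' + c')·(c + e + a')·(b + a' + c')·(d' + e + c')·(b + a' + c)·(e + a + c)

a ↦ 0,  b ↦ 0,  c ↦ 1,  d ↦ 0,  e ↦ 0

Branch on c: set c = 1.
Branch on d: set d = 0.
Branch on b: set b = 0.
(a') alone gives a = 0.
Every clause is now satisfied; e is unconstrained.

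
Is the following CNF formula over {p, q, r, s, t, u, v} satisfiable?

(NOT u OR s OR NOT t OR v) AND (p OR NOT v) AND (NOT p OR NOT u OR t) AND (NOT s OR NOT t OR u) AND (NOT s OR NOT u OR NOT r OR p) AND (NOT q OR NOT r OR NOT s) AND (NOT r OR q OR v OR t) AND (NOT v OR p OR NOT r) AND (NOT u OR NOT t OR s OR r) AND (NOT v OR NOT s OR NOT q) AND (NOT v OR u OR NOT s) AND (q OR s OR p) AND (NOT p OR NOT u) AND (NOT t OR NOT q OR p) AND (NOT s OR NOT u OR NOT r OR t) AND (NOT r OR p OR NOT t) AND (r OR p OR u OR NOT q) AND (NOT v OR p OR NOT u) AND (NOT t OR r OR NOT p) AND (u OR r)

Case p = true:
From the singleton clause (NOT u), u = false.
From the singleton clause (r), r = true.
Case s = false:
Case q = false:
Case v = true:
Every clause is now satisfied; t is unconstrained.
A satisfying assignment: p: true, q: false, r: true, s: false, t: false, u: false, v: true.

Yes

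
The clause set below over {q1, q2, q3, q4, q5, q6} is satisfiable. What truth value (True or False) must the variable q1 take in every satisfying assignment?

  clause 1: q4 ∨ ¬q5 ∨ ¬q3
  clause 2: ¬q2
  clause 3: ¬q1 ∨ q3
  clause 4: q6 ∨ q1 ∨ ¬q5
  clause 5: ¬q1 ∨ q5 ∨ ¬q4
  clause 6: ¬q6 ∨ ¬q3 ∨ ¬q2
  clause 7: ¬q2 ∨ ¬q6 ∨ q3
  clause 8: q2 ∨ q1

Suppose q1 = False.
The clause (¬q2) is unit, so q2 = False.
That conflicts with the unit clause (q2).
So every satisfying assignment has q1 = True.

True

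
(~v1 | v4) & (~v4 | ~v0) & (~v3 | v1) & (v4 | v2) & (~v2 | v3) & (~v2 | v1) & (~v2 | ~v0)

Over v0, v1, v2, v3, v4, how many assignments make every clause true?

4

There are 2^5 = 32 truth assignments over (v0, v1, v2, v3, v4).
Split on v2. With v2 = 1, the clauses containing v2 are satisfied and ~v2 drops from the rest; 1 of the 2^4 = 16 assignments to the other variables satisfy what remains.
With v2 = 0, by the same count on the reduced clause set, 3 assignments work.
(One model: v0=F, v1=F, v2=F, v3=F, v4=T.)
Total: 1 + 3 = 4.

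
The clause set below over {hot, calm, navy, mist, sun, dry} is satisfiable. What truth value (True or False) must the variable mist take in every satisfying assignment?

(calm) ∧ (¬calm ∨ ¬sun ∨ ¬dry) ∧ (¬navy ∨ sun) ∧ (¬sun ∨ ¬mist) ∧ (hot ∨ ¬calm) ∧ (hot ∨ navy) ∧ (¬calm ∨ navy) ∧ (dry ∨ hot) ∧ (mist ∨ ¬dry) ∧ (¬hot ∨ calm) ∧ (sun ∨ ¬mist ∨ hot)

Suppose mist = True.
(calm) alone gives calm = True.
(¬sun) alone gives sun = False.
(¬navy) alone gives navy = False.
Now (navy) is unsatisfied and unit — conflict.
So every satisfying assignment has mist = False.

False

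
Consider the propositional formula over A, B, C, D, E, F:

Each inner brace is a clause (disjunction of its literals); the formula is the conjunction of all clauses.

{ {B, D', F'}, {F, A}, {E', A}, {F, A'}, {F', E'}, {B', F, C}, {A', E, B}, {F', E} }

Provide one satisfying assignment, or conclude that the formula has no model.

UNSATISFIABLE

Case F = 1:
Unit clause (E') forces E = 0.
But (E) is also a unit clause — contradiction.
Backtrack on F: now try F = 0.
Unit clause (A) forces A = 1.
But (A') is also a unit clause — contradiction.
Neither F = 1 nor F = 0 works.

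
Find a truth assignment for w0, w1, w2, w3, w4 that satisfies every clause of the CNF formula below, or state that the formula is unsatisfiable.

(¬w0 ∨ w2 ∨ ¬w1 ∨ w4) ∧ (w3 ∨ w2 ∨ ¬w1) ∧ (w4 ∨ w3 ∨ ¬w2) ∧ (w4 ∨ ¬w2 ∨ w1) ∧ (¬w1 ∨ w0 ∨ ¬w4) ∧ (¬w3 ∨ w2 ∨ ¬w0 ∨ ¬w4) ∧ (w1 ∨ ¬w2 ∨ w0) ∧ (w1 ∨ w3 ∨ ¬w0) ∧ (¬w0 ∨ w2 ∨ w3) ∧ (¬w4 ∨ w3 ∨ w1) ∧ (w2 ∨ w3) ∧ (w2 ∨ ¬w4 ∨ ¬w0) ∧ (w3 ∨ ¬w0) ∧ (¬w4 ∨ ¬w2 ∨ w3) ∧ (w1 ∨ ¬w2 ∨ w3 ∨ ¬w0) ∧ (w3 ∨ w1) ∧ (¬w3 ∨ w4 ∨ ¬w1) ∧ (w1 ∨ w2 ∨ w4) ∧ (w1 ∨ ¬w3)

Suppose w2 = True.
Suppose w4 = True.
From the singleton clause (w3), w3 = True.
From the singleton clause (w1), w1 = True.
From the singleton clause (w0), w0 = True.
This assignment satisfies each clause.

w0=True; w1=True; w2=True; w3=True; w4=True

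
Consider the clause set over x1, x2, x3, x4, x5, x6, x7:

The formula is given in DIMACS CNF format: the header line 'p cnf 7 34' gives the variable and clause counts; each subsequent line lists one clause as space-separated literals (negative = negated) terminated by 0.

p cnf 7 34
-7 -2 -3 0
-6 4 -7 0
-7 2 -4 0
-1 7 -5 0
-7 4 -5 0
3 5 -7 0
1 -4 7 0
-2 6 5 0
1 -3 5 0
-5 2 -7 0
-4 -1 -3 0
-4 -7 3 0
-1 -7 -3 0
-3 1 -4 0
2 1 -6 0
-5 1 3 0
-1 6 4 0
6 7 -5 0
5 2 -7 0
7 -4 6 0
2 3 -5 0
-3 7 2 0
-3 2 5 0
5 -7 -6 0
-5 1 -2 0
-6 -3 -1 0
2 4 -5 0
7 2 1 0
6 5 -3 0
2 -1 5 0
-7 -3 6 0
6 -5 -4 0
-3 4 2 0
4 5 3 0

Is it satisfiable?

Branch on x7: set x7 = False.
Branch on x1: set x1 = True.
From the singleton clause (¬x5), x5 = False.
From the singleton clause (x2), x2 = True.
From the singleton clause (x6), x6 = True.
From the singleton clause (¬x3), x3 = False.
From the singleton clause (x4), x4 = True.
Every clause now holds.
A satisfying assignment: x1=True, x2=True, x3=False, x4=True, x5=False, x6=True, x7=False.

Yes, satisfiable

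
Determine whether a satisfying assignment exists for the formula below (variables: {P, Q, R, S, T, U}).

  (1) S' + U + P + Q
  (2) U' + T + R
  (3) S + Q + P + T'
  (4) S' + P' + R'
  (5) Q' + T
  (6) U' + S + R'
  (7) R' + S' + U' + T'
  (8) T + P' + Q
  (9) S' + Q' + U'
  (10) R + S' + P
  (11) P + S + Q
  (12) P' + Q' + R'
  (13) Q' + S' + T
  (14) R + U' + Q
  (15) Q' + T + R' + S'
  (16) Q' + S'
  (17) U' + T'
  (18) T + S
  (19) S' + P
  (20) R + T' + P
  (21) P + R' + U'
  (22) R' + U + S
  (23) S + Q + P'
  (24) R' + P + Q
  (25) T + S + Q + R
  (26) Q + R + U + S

Satisfiable

Suppose Q = 0.
Suppose T = 1.
(U') alone gives U = 0.
Suppose S = 1.
(P) alone gives P = 1.
(R') alone gives R = 0.
All clauses are satisfied.
A satisfying assignment: P ↦ 1,  Q ↦ 0,  R ↦ 0,  S ↦ 1,  T ↦ 1,  U ↦ 0.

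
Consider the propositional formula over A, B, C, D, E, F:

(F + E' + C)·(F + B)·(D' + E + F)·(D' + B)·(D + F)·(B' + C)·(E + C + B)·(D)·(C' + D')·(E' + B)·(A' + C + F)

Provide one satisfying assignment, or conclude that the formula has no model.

UNSATISFIABLE

(D) alone gives D = 1.
(B) alone gives B = 1.
(C) alone gives C = 1.
That conflicts with the unit clause (C').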